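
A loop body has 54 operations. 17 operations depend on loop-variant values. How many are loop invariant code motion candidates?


Invariant candidates = total - loop-dependent
= 54 - 17 = 37

37


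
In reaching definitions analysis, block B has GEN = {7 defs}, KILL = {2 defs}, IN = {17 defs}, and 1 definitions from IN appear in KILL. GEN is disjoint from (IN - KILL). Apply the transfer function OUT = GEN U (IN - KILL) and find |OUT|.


IN - KILL: 17 - 1 = 16 surviving definitions
OUT = GEN + surviving = 7 + 16 = 23

23


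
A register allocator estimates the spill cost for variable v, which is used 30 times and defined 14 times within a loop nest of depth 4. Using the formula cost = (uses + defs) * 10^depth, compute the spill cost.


uses + defs = 30 + 14 = 44
10^4 = 10000
Spill cost = 44 * 10000 = 440000

440000


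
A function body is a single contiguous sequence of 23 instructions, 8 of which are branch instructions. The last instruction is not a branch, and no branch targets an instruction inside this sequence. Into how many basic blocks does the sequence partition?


With no in-sequence branch targets, the leaders are the first instruction plus the instruction after each branch.
Number of basic blocks = branches + 1
= 8 + 1 = 9

9


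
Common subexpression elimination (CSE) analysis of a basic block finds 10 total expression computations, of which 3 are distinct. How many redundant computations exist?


CSE count = total expressions - unique expressions
= 10 - 3 = 7

7


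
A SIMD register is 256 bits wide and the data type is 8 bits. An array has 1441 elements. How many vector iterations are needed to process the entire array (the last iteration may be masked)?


Width = 256 / 8 = 32 elements per vector op
Iterations = ceil(1441 / 32) = 46

46


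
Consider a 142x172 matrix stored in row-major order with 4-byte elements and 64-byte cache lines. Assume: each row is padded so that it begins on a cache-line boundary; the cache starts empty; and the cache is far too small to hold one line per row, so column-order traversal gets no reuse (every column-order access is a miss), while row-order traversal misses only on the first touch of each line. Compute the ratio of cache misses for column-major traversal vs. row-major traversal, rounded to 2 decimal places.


Each row occupies 172 * 4 = 688 bytes and starts on a line boundary, so it spans ceil(688 / 64) = 11 cache lines.
Row-major traversal misses (one per line touched): 142 * ceil(172 * 4 / 64) = 1562
Column-major traversal misses (no reuse, every access misses): 142 * 172 = 24424
Ratio = 24424 / 1562 = 15.64

15.64


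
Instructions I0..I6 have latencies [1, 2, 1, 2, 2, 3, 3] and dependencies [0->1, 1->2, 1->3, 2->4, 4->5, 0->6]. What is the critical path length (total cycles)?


Compute longest path through dependency graph: dist(Ik) = max over predecessors of dist + latency(Ik).
dist(I0) = latency 1 = 1
dist(I1) = dist(I0) + 2 = 1 + 2 = 3
dist(I2) = dist(I1) + 1 = 3 + 1 = 4
dist(I3) = dist(I1) + 2 = 3 + 2 = 5
dist(I4) = dist(I2) + 2 = 4 + 2 = 6
dist(I5) = dist(I4) + 3 = 6 + 3 = 9
dist(I6) = dist(I0) + 3 = 1 + 3 = 4
Critical path = max dist = 9

9


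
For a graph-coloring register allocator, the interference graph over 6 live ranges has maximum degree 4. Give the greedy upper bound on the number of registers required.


Greedy coloring never needs more than (max_degree + 1) colors: when coloring a vertex, at most max_degree neighbors are already colored.
Upper bound = 4 + 1 = 5

5


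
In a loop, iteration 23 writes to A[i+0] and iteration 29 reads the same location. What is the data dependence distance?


Distance = read iteration - write iteration
= 29 - 23 = 6

6


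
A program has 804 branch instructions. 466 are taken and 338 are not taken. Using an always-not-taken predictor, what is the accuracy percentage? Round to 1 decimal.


Predictor: always-not-taken
Correct predictions = 338
Accuracy = 338 / 804 * 100 = 42.0%

42.0


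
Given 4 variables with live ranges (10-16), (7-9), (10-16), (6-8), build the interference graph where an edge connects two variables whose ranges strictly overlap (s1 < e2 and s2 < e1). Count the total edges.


Check all pairs for overlapping intervals.
Two intervals (s1,e1) and (s2,e2) overlap if s1 < e2 and s2 < e1.
v0 (10-16) vs v1..v3: overlaps v2 -> 1
v1 (7-9) vs v2..v3: overlaps v3 -> 1
v2 (10-16) vs v3: overlaps none -> 0
Total overlapping pairs = 1 + 1 + 0 = 2

2


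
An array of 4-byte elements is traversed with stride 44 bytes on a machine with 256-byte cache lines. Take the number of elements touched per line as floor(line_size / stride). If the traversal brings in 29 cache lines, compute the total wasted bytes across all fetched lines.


Elements per line = floor(256 / 44) = 5
Bytes used per line = 5 * 4 = 20
Wasted per line = 256 - 20 = 236
Total wasted = 236 * 29 = 6844

6844


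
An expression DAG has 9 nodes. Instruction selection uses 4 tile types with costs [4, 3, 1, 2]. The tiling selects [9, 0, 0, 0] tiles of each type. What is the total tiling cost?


Total cost = sum(count_i * cost_i)
= 9*4 + 0*3 + 0*1 + 0*2
= 36

36


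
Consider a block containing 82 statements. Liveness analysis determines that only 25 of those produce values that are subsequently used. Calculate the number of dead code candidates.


Dead code = total statements - live definitions
= 82 - 25 = 57

57


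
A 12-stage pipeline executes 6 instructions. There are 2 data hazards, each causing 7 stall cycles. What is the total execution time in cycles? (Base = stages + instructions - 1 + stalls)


Base cycles = 12 + 6 - 1 = 17
Total stalls = 2 * 7 = 14
Total = 17 + 14 = 31

31


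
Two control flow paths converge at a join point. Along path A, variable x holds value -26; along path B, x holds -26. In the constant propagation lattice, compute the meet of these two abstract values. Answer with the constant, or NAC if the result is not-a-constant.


Meet operation: if both paths give the same constant, result is that constant; if they differ, result is NAC (not-a-constant).
Path A: -26, Path B: -26 -> equal
Result: constant -> -26

-26


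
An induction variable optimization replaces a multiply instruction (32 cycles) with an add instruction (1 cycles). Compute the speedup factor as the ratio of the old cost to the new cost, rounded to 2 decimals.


Ratio = mult_cost / add_cost = 32 / 1 = 32.0

32.0


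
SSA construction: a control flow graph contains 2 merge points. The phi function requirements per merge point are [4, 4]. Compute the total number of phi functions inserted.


Total phi functions = sum of phi functions at each join node
= 4 + 4 = 8

8


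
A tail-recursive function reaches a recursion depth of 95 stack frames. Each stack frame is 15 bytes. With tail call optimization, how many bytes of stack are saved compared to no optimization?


Without TCO: 95 * 15 = 1425 bytes
With TCO: reuse 1 frame = 15 bytes
Savings = 1425 - 15 = 1410

1410


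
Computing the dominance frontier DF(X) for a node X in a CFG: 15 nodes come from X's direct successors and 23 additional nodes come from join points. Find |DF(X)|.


DF(X) = direct successor contributions + join point contributions
= 15 + 23 = 38

38


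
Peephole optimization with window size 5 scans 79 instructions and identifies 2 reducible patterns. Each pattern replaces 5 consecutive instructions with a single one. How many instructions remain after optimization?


Each match removes 4 instructions.
Total removed = 2 * 4 = 8
Remaining = 79 - 8 = 71

71


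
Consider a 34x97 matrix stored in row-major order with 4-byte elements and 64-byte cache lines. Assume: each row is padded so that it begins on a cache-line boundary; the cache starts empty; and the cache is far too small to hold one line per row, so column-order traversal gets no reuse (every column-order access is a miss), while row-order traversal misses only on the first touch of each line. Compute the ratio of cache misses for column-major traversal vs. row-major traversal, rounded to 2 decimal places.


Each row occupies 97 * 4 = 388 bytes and starts on a line boundary, so it spans ceil(388 / 64) = 7 cache lines.
Row-major traversal misses (one per line touched): 34 * ceil(97 * 4 / 64) = 238
Column-major traversal misses (no reuse, every access misses): 34 * 97 = 3298
Ratio = 3298 / 238 = 13.86

13.86


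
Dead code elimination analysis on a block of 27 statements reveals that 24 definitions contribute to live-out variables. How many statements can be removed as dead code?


Dead code = total statements - live definitions
= 27 - 24 = 3

3


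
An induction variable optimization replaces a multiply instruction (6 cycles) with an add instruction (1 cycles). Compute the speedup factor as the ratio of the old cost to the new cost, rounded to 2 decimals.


Ratio = mult_cost / add_cost = 6 / 1 = 6.0

6.0


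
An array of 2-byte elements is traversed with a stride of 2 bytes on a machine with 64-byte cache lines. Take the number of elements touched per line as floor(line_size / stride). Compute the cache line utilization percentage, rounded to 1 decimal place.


Elements per cache line = floor(64 / 2) = 32
Bytes used = 32 * 2 = 64
Utilization = 64 / 64 * 100 = 100.0%

100.0


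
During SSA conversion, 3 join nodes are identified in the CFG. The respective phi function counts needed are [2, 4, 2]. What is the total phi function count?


Total phi functions = sum of phi functions at each join node
= 2 + 4 + 2 = 8

8


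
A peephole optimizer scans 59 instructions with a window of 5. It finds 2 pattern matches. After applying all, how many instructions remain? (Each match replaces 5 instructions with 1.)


Each match removes 4 instructions.
Total removed = 2 * 4 = 8
Remaining = 59 - 8 = 51

51


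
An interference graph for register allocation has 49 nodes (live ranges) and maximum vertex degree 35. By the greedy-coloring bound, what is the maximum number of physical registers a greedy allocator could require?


Greedy coloring never needs more than (max_degree + 1) colors: when coloring a vertex, at most max_degree neighbors are already colored.
Upper bound = 35 + 1 = 36

36


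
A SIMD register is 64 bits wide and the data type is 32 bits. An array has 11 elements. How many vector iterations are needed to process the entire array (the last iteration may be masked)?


Width = 64 / 32 = 2 elements per vector op
Iterations = ceil(11 / 2) = 6

6


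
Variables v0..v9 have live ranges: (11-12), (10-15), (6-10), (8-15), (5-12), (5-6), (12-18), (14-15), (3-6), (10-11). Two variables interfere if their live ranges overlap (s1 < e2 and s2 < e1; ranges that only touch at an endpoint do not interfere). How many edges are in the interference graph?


Check all pairs for overlapping intervals.
Two intervals (s1,e1) and (s2,e2) overlap if s1 < e2 and s2 < e1.
v0 (11-12) vs v1..v9: overlaps v1, v3, v4 -> 3
v1 (10-15) vs v2..v9: overlaps v3, v4, v6, v7, v9 -> 5
v2 (6-10) vs v3..v9: overlaps v3, v4 -> 2
v3 (8-15) vs v4..v9: overlaps v4, v6, v7, v9 -> 4
v4 (5-12) vs v5..v9: overlaps v5, v8, v9 -> 3
v5 (5-6) vs v6..v9: overlaps v8 -> 1
v6 (12-18) vs v7..v9: overlaps v7 -> 1
v7 (14-15) vs v8..v9: overlaps none -> 0
v8 (3-6) vs v9: overlaps none -> 0
Total overlapping pairs = 3 + 5 + 2 + 4 + 3 + 1 + 1 + 0 + 0 = 19

19


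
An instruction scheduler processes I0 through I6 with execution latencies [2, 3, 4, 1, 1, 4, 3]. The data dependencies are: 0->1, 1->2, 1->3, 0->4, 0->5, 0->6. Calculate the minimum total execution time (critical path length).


Compute longest path through dependency graph: dist(Ik) = max over predecessors of dist + latency(Ik).
dist(I0) = latency 2 = 2
dist(I1) = dist(I0) + 3 = 2 + 3 = 5
dist(I2) = dist(I1) + 4 = 5 + 4 = 9
dist(I3) = dist(I1) + 1 = 5 + 1 = 6
dist(I4) = dist(I0) + 1 = 2 + 1 = 3
dist(I5) = dist(I0) + 4 = 2 + 4 = 6
dist(I6) = dist(I0) + 3 = 2 + 3 = 5
Critical path = max dist = 9

9


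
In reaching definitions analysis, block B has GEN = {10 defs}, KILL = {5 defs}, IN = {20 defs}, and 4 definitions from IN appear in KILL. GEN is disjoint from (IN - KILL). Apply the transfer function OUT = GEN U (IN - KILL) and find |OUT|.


IN - KILL: 20 - 4 = 16 surviving definitions
OUT = GEN + surviving = 10 + 16 = 26

26


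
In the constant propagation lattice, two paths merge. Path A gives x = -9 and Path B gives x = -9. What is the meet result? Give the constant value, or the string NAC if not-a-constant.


Meet operation: if both paths give the same constant, result is that constant; if they differ, result is NAC (not-a-constant).
Path A: -9, Path B: -9 -> equal
Result: constant -> -9

-9


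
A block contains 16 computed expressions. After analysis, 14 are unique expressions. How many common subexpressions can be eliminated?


CSE count = total expressions - unique expressions
= 16 - 14 = 2

2


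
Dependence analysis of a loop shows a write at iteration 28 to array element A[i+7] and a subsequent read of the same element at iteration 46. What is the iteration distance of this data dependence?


Distance = read iteration - write iteration
= 46 - 28 = 18

18


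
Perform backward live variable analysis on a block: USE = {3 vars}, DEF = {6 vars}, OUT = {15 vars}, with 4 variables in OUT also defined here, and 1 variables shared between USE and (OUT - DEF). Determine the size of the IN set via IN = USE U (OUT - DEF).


OUT - DEF: 15 - 4 = 11
|IN| = |USE| + |OUT - DEF| - |USE ∩ (OUT - DEF)| = 3 + 11 - 1 = 13

13


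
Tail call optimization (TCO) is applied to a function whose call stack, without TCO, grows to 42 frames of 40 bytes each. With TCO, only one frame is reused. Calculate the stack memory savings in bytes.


Without TCO: 42 * 40 = 1680 bytes
With TCO: reuse 1 frame = 40 bytes
Savings = 1680 - 40 = 1640

1640


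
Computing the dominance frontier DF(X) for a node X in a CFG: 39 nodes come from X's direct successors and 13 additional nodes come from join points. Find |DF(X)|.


DF(X) = direct successor contributions + join point contributions
= 39 + 13 = 52

52


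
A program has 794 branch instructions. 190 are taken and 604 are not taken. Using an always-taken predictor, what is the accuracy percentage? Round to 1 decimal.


Predictor: always-taken
Correct predictions = 190
Accuracy = 190 / 794 * 100 = 23.9%

23.9


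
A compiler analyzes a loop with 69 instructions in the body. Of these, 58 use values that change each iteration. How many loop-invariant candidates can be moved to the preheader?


Invariant candidates = total - loop-dependent
= 69 - 58 = 11

11


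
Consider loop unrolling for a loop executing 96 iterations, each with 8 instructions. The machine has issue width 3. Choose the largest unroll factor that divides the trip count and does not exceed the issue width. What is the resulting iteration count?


Largest divisor of 96 <= 3 is 3
New iterations = 96 / 3 = 32

32


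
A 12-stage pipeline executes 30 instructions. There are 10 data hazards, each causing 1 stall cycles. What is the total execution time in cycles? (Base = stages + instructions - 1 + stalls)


Base cycles = 12 + 30 - 1 = 41
Total stalls = 10 * 1 = 10
Total = 41 + 10 = 51

51


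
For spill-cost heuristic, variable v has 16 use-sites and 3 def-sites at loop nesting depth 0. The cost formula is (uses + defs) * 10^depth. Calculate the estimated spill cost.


uses + defs = 16 + 3 = 19
10^0 = 1
Spill cost = 19 * 1 = 19

19


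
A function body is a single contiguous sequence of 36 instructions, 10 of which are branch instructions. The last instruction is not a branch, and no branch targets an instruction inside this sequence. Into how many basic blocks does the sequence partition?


With no in-sequence branch targets, the leaders are the first instruction plus the instruction after each branch.
Number of basic blocks = branches + 1
= 10 + 1 = 11

11


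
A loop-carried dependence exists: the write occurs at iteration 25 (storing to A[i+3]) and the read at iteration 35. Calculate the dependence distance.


Distance = read iteration - write iteration
= 35 - 25 = 10

10


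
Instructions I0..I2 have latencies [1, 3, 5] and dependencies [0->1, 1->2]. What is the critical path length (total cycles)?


Compute longest path through dependency graph: dist(Ik) = max over predecessors of dist + latency(Ik).
dist(I0) = latency 1 = 1
dist(I1) = dist(I0) + 3 = 1 + 3 = 4
dist(I2) = dist(I1) + 5 = 4 + 5 = 9
Critical path = max dist = 9

9


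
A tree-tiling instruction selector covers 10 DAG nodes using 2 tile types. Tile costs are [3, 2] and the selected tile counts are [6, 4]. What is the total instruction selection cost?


Total cost = sum(count_i * cost_i)
= 6*3 + 4*2
= 26

26


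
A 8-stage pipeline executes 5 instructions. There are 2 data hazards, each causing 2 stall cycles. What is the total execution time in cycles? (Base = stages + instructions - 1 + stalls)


Base cycles = 8 + 5 - 1 = 12
Total stalls = 2 * 2 = 4
Total = 12 + 4 = 16

16


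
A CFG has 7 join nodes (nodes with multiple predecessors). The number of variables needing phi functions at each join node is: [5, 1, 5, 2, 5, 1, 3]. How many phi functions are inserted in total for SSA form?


Total phi functions = sum of phi functions at each join node
= 5 + 1 + 5 + 2 + 5 + 1 + 3 = 22

22


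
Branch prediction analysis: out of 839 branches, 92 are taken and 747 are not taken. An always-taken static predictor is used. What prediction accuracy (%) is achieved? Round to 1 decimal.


Predictor: always-taken
Correct predictions = 92
Accuracy = 92 / 839 * 100 = 11.0%

11.0


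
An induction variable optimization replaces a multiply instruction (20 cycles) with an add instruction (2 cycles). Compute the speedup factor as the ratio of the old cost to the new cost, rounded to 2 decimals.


Ratio = mult_cost / add_cost = 20 / 2 = 10.0

10.0


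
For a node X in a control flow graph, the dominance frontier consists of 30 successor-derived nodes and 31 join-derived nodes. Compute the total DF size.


DF(X) = direct successor contributions + join point contributions
= 30 + 31 = 61

61


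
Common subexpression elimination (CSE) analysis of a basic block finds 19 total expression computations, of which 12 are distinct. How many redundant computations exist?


CSE count = total expressions - unique expressions
= 19 - 12 = 7

7


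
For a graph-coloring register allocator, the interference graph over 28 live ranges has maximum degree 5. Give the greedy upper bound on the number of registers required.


Greedy coloring never needs more than (max_degree + 1) colors: when coloring a vertex, at most max_degree neighbors are already colored.
Upper bound = 5 + 1 = 6

6


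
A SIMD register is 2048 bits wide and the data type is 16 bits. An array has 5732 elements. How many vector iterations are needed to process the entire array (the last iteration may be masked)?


Width = 2048 / 16 = 128 elements per vector op
Iterations = ceil(5732 / 128) = 45

45


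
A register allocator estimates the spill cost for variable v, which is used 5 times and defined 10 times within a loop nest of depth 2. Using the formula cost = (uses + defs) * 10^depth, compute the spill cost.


uses + defs = 5 + 10 = 15
10^2 = 100
Spill cost = 15 * 100 = 1500

1500


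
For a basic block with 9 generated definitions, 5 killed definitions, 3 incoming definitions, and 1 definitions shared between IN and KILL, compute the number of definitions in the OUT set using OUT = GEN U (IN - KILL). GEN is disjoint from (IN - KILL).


IN - KILL: 3 - 1 = 2 surviving definitions
OUT = GEN + surviving = 9 + 2 = 11

11


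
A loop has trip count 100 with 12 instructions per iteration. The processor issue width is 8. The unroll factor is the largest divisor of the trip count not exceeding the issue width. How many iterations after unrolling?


Largest divisor of 100 <= 8 is 5
New iterations = 100 / 5 = 20

20


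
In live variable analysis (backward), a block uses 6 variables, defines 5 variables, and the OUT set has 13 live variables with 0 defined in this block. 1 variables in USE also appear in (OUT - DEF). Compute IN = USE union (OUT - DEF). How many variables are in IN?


OUT - DEF: 13 - 0 = 13
|IN| = |USE| + |OUT - DEF| - |USE ∩ (OUT - DEF)| = 6 + 13 - 1 = 18

18


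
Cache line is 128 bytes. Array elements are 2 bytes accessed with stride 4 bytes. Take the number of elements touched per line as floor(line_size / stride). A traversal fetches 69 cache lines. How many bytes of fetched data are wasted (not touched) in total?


Elements per line = floor(128 / 4) = 32
Bytes used per line = 32 * 2 = 64
Wasted per line = 128 - 64 = 64
Total wasted = 64 * 69 = 4416

4416


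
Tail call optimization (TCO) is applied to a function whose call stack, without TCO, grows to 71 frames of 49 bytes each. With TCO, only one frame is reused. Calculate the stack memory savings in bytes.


Without TCO: 71 * 49 = 3479 bytes
With TCO: reuse 1 frame = 49 bytes
Savings = 3479 - 49 = 3430

3430


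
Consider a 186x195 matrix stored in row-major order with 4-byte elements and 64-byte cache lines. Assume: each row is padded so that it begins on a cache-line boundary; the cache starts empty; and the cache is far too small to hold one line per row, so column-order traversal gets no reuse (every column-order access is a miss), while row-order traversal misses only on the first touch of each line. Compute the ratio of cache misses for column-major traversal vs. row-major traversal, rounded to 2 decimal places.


Each row occupies 195 * 4 = 780 bytes and starts on a line boundary, so it spans ceil(780 / 64) = 13 cache lines.
Row-major traversal misses (one per line touched): 186 * ceil(195 * 4 / 64) = 2418
Column-major traversal misses (no reuse, every access misses): 186 * 195 = 36270
Ratio = 36270 / 2418 = 15.0

15.0


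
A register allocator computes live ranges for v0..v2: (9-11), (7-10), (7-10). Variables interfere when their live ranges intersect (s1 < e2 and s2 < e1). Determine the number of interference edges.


Check all pairs for overlapping intervals.
Two intervals (s1,e1) and (s2,e2) overlap if s1 < e2 and s2 < e1.
v0 (9-11) vs v1..v2: overlaps v1, v2 -> 2
v1 (7-10) vs v2: overlaps v2 -> 1
Total overlapping pairs = 2 + 1 = 3

3


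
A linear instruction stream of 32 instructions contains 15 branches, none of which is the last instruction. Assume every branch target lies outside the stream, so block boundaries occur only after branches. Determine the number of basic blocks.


With no in-sequence branch targets, the leaders are the first instruction plus the instruction after each branch.
Number of basic blocks = branches + 1
= 15 + 1 = 16

16


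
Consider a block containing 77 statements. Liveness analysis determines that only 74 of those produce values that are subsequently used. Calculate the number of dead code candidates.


Dead code = total statements - live definitions
= 77 - 74 = 3

3


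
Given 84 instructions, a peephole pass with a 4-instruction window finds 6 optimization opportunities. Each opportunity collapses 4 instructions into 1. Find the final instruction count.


Each match removes 3 instructions.
Total removed = 6 * 3 = 18
Remaining = 84 - 18 = 66

66


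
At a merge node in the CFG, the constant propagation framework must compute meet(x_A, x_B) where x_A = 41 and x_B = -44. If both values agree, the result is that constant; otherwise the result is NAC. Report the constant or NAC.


Meet operation: if both paths give the same constant, result is that constant; if they differ, result is NAC (not-a-constant).
Path A: 41, Path B: -44 -> differ
Result: not-a-constant -> NAC

NAC


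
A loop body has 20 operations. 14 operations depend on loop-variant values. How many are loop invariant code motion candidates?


Invariant candidates = total - loop-dependent
= 20 - 14 = 6

6


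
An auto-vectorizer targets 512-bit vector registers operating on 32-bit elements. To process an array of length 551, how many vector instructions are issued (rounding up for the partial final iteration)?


Width = 512 / 32 = 16 elements per vector op
Iterations = ceil(551 / 16) = 35

35


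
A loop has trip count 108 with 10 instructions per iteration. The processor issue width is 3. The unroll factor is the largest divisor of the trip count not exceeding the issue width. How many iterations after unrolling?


Largest divisor of 108 <= 3 is 3
New iterations = 108 / 3 = 36

36


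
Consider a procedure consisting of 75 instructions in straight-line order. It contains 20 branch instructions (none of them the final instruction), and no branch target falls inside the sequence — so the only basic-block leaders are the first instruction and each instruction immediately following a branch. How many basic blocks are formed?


With no in-sequence branch targets, the leaders are the first instruction plus the instruction after each branch.
Number of basic blocks = branches + 1
= 20 + 1 = 21

21


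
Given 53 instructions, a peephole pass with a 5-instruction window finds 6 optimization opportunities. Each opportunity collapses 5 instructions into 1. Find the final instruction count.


Each match removes 4 instructions.
Total removed = 6 * 4 = 24
Remaining = 53 - 24 = 29

29


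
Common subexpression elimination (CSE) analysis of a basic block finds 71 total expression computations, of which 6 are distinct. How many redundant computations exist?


CSE count = total expressions - unique expressions
= 71 - 6 = 65

65


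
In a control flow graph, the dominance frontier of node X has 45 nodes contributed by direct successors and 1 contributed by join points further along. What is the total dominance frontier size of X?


DF(X) = direct successor contributions + join point contributions
= 45 + 1 = 46

46


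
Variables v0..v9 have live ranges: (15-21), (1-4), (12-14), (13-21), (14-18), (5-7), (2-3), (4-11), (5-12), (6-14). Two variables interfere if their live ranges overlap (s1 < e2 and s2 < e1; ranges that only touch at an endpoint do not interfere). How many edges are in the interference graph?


Check all pairs for overlapping intervals.
Two intervals (s1,e1) and (s2,e2) overlap if s1 < e2 and s2 < e1.
v0 (15-21) vs v1..v9: overlaps v3, v4 -> 2
v1 (1-4) vs v2..v9: overlaps v6 -> 1
v2 (12-14) vs v3..v9: overlaps v3, v9 -> 2
v3 (13-21) vs v4..v9: overlaps v4, v9 -> 2
v4 (14-18) vs v5..v9: overlaps none -> 0
v5 (5-7) vs v6..v9: overlaps v7, v8, v9 -> 3
v6 (2-3) vs v7..v9: overlaps none -> 0
v7 (4-11) vs v8..v9: overlaps v8, v9 -> 2
v8 (5-12) vs v9: overlaps v9 -> 1
Total overlapping pairs = 2 + 1 + 2 + 2 + 0 + 3 + 0 + 2 + 1 = 13

13


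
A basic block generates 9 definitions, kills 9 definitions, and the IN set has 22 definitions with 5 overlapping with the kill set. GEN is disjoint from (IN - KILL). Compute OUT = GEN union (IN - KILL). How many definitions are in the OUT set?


IN - KILL: 22 - 5 = 17 surviving definitions
OUT = GEN + surviving = 9 + 17 = 26

26


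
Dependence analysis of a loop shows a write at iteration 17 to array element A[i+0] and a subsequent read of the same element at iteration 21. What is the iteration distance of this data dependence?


Distance = read iteration - write iteration
= 21 - 17 = 4

4


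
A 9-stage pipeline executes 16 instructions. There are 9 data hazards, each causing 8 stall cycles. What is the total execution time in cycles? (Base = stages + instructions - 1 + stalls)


Base cycles = 9 + 16 - 1 = 24
Total stalls = 9 * 8 = 72
Total = 24 + 72 = 96

96


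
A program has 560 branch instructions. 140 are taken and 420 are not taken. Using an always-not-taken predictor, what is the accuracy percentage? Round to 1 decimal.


Predictor: always-not-taken
Correct predictions = 420
Accuracy = 420 / 560 * 100 = 75.0%

75.0


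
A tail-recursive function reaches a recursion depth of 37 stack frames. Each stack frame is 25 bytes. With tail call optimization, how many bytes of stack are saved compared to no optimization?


Without TCO: 37 * 25 = 925 bytes
With TCO: reuse 1 frame = 25 bytes
Savings = 925 - 25 = 900

900


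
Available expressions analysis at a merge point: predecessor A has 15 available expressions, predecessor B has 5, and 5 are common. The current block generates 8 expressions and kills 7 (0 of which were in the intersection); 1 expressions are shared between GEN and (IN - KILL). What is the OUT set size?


IN = intersection of predecessors = 5
IN - KILL = 5 - 0 = 5
|OUT| = |GEN| + |IN - KILL| - |GEN ∩ (IN - KILL)| = 8 + 5 - 1 = 12

12


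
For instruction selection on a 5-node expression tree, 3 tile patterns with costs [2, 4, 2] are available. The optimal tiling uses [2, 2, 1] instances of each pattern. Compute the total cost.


Total cost = sum(count_i * cost_i)
= 2*2 + 2*4 + 1*2
= 14

14


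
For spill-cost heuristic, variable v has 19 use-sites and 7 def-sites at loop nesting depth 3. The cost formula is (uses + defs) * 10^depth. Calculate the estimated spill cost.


uses + defs = 19 + 7 = 26
10^3 = 1000
Spill cost = 26 * 1000 = 26000

26000


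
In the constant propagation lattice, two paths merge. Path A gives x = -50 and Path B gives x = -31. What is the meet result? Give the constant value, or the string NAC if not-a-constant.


Meet operation: if both paths give the same constant, result is that constant; if they differ, result is NAC (not-a-constant).
Path A: -50, Path B: -31 -> differ
Result: not-a-constant -> NAC

NAC


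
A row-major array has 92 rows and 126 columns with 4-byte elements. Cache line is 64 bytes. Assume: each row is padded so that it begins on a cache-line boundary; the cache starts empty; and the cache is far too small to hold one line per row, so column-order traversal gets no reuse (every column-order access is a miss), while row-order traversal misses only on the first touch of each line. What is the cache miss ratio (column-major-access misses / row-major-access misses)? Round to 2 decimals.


Each row occupies 126 * 4 = 504 bytes and starts on a line boundary, so it spans ceil(504 / 64) = 8 cache lines.
Row-major traversal misses (one per line touched): 92 * ceil(126 * 4 / 64) = 736
Column-major traversal misses (no reuse, every access misses): 92 * 126 = 11592
Ratio = 11592 / 736 = 15.75

15.75


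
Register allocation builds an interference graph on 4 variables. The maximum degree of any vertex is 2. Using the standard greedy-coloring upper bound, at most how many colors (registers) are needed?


Greedy coloring never needs more than (max_degree + 1) colors: when coloring a vertex, at most max_degree neighbors are already colored.
Upper bound = 2 + 1 = 3

3


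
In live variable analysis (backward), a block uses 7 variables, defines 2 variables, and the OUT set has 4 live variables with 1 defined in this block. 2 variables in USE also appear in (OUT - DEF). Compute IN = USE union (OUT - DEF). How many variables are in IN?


OUT - DEF: 4 - 1 = 3
|IN| = |USE| + |OUT - DEF| - |USE ∩ (OUT - DEF)| = 7 + 3 - 2 = 8

8


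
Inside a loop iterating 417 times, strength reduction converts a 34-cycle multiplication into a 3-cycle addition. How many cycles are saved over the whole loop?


Per-iteration saving = 34 - 3 = 31
Total saved = 417 * 31 = 12927

12927


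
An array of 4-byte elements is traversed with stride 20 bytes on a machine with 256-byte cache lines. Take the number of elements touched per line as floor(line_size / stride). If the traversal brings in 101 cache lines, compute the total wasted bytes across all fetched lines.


Elements per line = floor(256 / 20) = 12
Bytes used per line = 12 * 4 = 48
Wasted per line = 256 - 48 = 208
Total wasted = 208 * 101 = 21008

21008


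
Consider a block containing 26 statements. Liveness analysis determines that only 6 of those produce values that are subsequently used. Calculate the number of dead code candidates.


Dead code = total statements - live definitions
= 26 - 6 = 20

20


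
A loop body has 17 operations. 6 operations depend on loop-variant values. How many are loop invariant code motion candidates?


Invariant candidates = total - loop-dependent
= 17 - 6 = 11

11


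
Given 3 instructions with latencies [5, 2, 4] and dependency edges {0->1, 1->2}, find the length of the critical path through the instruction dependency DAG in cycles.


Compute longest path through dependency graph: dist(Ik) = max over predecessors of dist + latency(Ik).
dist(I0) = latency 5 = 5
dist(I1) = dist(I0) + 2 = 5 + 2 = 7
dist(I2) = dist(I1) + 4 = 7 + 4 = 11
Critical path = max dist = 11

11


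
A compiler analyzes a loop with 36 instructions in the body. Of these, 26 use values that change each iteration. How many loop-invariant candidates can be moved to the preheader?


Invariant candidates = total - loop-dependent
= 36 - 26 = 10

10


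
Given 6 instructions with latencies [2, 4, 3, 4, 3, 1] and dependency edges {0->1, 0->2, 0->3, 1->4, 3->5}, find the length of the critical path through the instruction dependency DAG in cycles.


Compute longest path through dependency graph: dist(Ik) = max over predecessors of dist + latency(Ik).
dist(I0) = latency 2 = 2
dist(I1) = dist(I0) + 4 = 2 + 4 = 6
dist(I2) = dist(I0) + 3 = 2 + 3 = 5
dist(I3) = dist(I0) + 4 = 2 + 4 = 6
dist(I4) = dist(I1) + 3 = 6 + 3 = 9
dist(I5) = dist(I3) + 1 = 6 + 1 = 7
Critical path = max dist = 9

9


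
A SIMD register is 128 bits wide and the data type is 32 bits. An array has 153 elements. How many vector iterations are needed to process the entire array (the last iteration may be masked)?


Width = 128 / 32 = 4 elements per vector op
Iterations = ceil(153 / 4) = 39

39


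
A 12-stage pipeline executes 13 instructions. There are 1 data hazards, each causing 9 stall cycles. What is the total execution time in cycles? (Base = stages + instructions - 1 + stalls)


Base cycles = 12 + 13 - 1 = 24
Total stalls = 1 * 9 = 9
Total = 24 + 9 = 33

33


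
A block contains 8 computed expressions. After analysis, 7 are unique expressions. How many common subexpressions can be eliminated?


CSE count = total expressions - unique expressions
= 8 - 7 = 1

1


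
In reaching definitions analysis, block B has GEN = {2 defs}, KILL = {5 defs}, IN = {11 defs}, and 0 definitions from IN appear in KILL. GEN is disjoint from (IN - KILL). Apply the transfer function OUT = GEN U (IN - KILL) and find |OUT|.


IN - KILL: 11 - 0 = 11 surviving definitions
OUT = GEN + surviving = 2 + 11 = 13

13


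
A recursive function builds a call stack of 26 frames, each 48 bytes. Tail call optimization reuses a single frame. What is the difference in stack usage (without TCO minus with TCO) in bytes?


Without TCO: 26 * 48 = 1248 bytes
With TCO: reuse 1 frame = 48 bytes
Savings = 1248 - 48 = 1200

1200


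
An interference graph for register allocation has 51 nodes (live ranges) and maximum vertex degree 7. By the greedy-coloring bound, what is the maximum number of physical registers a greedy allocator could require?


Greedy coloring never needs more than (max_degree + 1) colors: when coloring a vertex, at most max_degree neighbors are already colored.
Upper bound = 7 + 1 = 8

8


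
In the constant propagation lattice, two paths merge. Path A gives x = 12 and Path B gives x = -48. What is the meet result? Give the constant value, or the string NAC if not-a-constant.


Meet operation: if both paths give the same constant, result is that constant; if they differ, result is NAC (not-a-constant).
Path A: 12, Path B: -48 -> differ
Result: not-a-constant -> NAC

NAC


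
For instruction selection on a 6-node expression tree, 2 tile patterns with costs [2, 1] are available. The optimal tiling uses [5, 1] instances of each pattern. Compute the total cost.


Total cost = sum(count_i * cost_i)
= 5*2 + 1*1
= 11

11


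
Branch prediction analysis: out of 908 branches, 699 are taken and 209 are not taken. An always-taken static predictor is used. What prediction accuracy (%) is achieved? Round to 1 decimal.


Predictor: always-taken
Correct predictions = 699
Accuracy = 699 / 908 * 100 = 77.0%

77.0


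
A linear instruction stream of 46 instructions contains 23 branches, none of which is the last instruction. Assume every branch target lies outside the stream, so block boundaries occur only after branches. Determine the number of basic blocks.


With no in-sequence branch targets, the leaders are the first instruction plus the instruction after each branch.
Number of basic blocks = branches + 1
= 23 + 1 = 24

24


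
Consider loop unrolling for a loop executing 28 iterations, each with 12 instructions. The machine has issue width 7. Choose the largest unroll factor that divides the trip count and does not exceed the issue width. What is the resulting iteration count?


Largest divisor of 28 <= 7 is 7
New iterations = 28 / 7 = 4

4


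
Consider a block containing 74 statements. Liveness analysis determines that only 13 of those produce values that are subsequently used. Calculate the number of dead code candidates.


Dead code = total statements - live definitions
= 74 - 13 = 61

61


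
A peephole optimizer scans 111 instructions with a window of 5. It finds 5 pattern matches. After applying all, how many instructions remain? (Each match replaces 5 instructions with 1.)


Each match removes 4 instructions.
Total removed = 5 * 4 = 20
Remaining = 111 - 20 = 91

91


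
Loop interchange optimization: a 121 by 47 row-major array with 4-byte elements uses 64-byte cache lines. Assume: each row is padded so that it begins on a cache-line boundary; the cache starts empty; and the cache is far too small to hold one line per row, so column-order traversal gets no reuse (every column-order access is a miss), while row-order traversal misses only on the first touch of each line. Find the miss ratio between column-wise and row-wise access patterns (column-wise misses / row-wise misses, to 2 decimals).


Each row occupies 47 * 4 = 188 bytes and starts on a line boundary, so it spans ceil(188 / 64) = 3 cache lines.
Row-major traversal misses (one per line touched): 121 * ceil(47 * 4 / 64) = 363
Column-major traversal misses (no reuse, every access misses): 121 * 47 = 5687
Ratio = 5687 / 363 = 15.67

15.67


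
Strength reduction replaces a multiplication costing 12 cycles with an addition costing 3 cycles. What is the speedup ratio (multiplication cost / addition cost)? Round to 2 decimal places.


Ratio = mult_cost / add_cost = 12 / 3 = 4.0

4.0


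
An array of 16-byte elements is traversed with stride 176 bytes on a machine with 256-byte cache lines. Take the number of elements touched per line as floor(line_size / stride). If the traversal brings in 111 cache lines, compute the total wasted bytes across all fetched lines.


Elements per line = floor(256 / 176) = 1
Bytes used per line = 1 * 16 = 16
Wasted per line = 256 - 16 = 240
Total wasted = 240 * 111 = 26640

26640


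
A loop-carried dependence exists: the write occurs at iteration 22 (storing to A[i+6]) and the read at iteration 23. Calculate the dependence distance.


Distance = read iteration - write iteration
= 23 - 22 = 1

1


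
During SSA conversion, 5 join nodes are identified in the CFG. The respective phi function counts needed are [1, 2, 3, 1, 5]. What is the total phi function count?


Total phi functions = sum of phi functions at each join node
= 1 + 2 + 3 + 1 + 5 = 12

12


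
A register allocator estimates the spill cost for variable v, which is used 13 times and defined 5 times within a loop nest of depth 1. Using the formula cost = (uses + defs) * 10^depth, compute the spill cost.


uses + defs = 13 + 5 = 18
10^1 = 10
Spill cost = 18 * 10 = 180

180
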